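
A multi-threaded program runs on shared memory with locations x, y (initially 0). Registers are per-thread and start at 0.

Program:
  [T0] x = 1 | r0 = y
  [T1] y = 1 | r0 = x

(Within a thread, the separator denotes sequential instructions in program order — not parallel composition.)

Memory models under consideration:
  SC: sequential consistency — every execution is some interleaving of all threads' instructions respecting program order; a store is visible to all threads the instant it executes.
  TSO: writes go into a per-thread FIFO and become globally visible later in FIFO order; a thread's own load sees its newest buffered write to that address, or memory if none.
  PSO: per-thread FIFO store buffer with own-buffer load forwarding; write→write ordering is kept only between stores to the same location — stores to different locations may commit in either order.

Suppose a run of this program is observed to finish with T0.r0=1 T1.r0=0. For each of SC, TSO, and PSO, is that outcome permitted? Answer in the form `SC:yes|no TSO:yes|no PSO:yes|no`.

outcome vector order: (T0.r0,T1.r0)
SC: 3 outcomes — {(0,1); (1,0); (1,1)}
TSO: 4 outcomes — {(0,0); (0,1); (1,0); (1,1)}
PSO: 4 outcomes — {(0,0); (0,1); (1,0); (1,1)}
target (1,0) ∈ {SC,TSO,PSO}

SC:yes TSO:yes PSO:yes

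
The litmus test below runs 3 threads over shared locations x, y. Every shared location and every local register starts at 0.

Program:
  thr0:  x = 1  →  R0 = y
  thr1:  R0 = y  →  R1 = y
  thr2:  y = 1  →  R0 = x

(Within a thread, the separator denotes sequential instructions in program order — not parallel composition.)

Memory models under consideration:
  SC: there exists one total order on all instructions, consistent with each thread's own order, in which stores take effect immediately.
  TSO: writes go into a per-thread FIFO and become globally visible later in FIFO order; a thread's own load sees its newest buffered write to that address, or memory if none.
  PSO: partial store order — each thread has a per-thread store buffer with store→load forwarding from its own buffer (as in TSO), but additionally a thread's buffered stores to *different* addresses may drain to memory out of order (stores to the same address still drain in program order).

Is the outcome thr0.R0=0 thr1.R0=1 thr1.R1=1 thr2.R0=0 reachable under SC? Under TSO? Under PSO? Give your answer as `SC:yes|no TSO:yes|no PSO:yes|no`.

SC:no TSO:yes PSO:yes

outcome vector order: (thr0.R0,thr1.R0,thr1.R1,thr2.R0)
SC (9): 0001, 0011, 0111, 1000, 1001, 1010, 1011, 1110, 1111
TSO (12): 0000, 0001, 0010, 0011, 0110, 0111, 1000, 1001, 1010, 1011, 1110, 1111
PSO (12): 0000, 0001, 0010, 0011, 0110, 0111, 1000, 1001, 1010, 1011, 1110, 1111
target 0110 ∈ {TSO,PSO}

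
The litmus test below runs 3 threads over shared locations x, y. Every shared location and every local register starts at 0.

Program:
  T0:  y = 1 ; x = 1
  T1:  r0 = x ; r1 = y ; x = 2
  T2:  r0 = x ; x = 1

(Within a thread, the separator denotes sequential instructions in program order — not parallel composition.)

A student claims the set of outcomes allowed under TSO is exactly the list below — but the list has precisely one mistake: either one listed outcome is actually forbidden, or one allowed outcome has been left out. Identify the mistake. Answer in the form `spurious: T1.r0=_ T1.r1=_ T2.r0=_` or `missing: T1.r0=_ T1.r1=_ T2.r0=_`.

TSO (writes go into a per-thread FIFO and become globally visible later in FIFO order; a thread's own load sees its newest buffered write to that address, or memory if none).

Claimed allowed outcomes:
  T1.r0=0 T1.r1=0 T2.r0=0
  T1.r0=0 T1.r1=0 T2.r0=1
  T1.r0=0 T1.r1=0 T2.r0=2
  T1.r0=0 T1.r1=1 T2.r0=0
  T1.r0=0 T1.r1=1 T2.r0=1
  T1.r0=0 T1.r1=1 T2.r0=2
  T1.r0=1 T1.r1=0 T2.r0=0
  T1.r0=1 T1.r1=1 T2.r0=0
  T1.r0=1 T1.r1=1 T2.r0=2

missing: T1.r0=1 T1.r1=1 T2.r0=1

outcome vector order: (T1.r0,T1.r1,T2.r0)
[TSO] allowed = {<0 0 0>, <0 0 1>, <0 0 2>, <0 1 0>, <0 1 1>, <0 1 2>, <1 0 0>, <1 1 0>, <1 1 1>, <1 1 2>}
TSO∖claimed = {<1 1 1>}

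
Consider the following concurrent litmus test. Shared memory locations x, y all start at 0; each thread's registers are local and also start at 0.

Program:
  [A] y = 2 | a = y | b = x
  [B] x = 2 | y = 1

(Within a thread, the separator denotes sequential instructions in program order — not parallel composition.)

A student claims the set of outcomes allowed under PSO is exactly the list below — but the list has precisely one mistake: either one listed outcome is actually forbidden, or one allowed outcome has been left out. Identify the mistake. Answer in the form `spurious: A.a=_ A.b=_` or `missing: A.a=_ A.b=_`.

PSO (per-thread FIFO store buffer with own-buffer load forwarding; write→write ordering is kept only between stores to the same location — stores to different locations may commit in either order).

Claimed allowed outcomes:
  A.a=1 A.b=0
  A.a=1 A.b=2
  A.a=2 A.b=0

outcome vector order: (A.a,A.b)
PSO (4): 1/0; 1/2; 2/0; 2/2
PSO∖claimed = {2/2}

missing: A.a=2 A.b=2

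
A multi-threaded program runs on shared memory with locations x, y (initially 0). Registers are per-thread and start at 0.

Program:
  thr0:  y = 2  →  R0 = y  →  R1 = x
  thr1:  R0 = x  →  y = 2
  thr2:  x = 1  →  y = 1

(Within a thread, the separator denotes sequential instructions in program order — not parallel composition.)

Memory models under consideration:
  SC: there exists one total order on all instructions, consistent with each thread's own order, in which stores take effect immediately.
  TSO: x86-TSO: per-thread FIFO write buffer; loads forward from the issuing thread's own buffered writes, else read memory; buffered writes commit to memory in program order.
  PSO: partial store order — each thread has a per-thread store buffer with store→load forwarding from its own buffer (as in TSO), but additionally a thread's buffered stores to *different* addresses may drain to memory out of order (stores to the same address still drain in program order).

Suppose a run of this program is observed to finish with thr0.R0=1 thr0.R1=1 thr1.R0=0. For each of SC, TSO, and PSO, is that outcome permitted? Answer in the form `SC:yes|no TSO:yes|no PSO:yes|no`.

outcome vector order: (thr0.R0,thr0.R1,thr1.R0)
under SC → <1 1 0>, <1 1 1>, <2 0 0>, <2 0 1>, <2 1 0>, <2 1 1>
under TSO → <1 1 0>, <1 1 1>, <2 0 0>, <2 0 1>, <2 1 0>, <2 1 1>
under PSO → <1 0 0>, <1 0 1>, <1 1 0>, <1 1 1>, <2 0 0>, <2 0 1>, <2 1 0>, <2 1 1>
target <1 1 0> ∈ {SC,TSO,PSO}

SC:yes TSO:yes PSO:yes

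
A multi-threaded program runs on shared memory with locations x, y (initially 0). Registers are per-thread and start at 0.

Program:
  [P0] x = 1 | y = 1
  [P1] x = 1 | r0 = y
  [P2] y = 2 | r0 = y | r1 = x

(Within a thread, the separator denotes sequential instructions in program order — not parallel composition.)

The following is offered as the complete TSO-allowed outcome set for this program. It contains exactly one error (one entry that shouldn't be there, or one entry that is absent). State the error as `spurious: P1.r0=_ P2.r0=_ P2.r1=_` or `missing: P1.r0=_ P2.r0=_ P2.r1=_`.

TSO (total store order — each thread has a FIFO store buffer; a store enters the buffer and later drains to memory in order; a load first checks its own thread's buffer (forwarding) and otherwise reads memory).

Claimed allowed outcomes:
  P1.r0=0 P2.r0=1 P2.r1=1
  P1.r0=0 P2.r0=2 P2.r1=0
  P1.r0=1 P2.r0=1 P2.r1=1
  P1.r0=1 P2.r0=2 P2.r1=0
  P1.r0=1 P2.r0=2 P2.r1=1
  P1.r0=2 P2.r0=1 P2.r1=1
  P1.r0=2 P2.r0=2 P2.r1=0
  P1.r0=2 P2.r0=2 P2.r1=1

outcome vector order: (P1.r0,P2.r0,P2.r1)
[TSO] allowed = {0/1/1 0/2/0 0/2/1 1/1/1 1/2/0 1/2/1 2/1/1 2/2/0 2/2/1}
TSO∖claimed = {0/2/1}

missing: P1.r0=0 P2.r0=2 P2.r1=1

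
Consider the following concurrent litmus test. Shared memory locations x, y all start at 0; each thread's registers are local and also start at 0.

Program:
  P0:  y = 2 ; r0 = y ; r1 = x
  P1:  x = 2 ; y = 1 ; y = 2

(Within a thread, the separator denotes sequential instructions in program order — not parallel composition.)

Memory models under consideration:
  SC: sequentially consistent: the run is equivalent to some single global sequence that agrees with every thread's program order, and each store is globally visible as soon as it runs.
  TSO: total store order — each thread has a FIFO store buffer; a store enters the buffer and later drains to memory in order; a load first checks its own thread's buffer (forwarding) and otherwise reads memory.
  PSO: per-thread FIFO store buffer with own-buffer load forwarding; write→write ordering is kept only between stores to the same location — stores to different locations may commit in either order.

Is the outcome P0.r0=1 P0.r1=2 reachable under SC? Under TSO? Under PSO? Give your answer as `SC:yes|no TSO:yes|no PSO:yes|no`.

SC:yes TSO:yes PSO:yes

outcome vector order: (P0.r0,P0.r1)
SC (3): (1,2); (2,0); (2,2)
TSO (3): (1,2); (2,0); (2,2)
PSO (4): (1,0); (1,2); (2,0); (2,2)
target (1,2) ∈ {SC,TSO,PSO}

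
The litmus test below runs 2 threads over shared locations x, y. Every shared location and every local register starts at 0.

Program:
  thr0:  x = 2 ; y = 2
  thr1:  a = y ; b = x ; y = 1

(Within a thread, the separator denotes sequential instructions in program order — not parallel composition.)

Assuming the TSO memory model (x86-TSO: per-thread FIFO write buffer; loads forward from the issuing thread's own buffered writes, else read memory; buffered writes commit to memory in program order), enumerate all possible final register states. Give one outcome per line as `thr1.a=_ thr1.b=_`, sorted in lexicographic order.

outcome vector order: (thr1.a,thr1.b)
|TSO outcomes| = 3

thr1.a=0 thr1.b=0
thr1.a=0 thr1.b=2
thr1.a=2 thr1.b=2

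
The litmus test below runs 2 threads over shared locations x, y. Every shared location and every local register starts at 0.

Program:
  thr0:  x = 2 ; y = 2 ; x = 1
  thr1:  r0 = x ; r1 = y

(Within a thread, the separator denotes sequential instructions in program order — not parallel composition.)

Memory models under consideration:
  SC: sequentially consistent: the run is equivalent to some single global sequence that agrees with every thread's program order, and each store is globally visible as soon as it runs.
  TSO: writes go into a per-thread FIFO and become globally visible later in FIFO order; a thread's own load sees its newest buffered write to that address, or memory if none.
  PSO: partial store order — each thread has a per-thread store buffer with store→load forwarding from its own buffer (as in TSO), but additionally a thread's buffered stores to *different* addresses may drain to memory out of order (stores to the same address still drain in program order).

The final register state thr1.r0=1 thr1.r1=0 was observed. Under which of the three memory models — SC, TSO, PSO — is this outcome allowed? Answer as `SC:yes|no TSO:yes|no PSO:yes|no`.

outcome vector order: (thr1.r0,thr1.r1)
[SC] allowed = {(0,0) (0,2) (1,2) (2,0) (2,2)}
[TSO] allowed = {(0,0) (0,2) (1,2) (2,0) (2,2)}
[PSO] allowed = {(0,0) (0,2) (1,0) (1,2) (2,0) (2,2)}
target (1,0) ∈ {PSO}

SC:no TSO:no PSO:yes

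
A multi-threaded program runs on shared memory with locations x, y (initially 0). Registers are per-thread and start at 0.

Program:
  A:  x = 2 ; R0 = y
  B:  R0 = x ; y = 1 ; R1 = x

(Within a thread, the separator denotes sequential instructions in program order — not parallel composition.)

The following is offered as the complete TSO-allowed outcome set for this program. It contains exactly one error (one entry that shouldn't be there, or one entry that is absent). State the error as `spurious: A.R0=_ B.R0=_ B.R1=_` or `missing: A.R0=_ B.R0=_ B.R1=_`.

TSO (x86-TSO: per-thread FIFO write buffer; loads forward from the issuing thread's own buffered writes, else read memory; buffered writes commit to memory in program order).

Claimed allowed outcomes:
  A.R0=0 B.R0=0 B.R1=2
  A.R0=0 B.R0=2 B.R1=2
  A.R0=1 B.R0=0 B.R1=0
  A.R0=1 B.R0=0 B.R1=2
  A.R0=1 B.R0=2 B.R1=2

outcome vector order: (A.R0,B.R0,B.R1)
[TSO] allowed = {<0 0 0> <0 0 2> <0 2 2> <1 0 0> <1 0 2> <1 2 2>}
TSO∖claimed = {<0 0 0>}

missing: A.R0=0 B.R0=0 B.R1=0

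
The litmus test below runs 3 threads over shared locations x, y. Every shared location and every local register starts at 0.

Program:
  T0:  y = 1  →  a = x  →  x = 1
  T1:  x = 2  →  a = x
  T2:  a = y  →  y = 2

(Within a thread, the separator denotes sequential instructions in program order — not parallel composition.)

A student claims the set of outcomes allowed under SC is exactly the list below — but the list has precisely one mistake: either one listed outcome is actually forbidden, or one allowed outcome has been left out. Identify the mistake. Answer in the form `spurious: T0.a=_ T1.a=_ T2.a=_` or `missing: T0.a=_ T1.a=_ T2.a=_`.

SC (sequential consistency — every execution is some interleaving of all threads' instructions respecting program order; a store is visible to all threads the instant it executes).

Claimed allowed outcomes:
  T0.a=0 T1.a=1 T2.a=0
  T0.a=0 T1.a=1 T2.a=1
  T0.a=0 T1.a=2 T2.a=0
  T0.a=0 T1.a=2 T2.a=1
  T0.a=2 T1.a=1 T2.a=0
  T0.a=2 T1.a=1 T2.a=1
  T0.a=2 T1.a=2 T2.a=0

missing: T0.a=2 T1.a=2 T2.a=1

outcome vector order: (T0.a,T1.a,T2.a)
under SC → (0,1,0) (0,1,1) (0,2,0) (0,2,1) (2,1,0) (2,1,1) (2,2,0) (2,2,1)
SC∖claimed = {(2,2,1)}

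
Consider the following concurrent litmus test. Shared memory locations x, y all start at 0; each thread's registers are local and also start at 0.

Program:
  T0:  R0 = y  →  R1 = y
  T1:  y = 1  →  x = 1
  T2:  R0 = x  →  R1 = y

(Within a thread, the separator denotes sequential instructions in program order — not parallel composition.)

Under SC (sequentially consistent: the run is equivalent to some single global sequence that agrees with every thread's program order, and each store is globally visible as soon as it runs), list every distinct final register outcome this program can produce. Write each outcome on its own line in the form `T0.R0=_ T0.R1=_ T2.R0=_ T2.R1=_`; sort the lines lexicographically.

outcome vector order: (T0.R0,T0.R1,T2.R0,T2.R1)
|SC outcomes| = 9

T0.R0=0 T0.R1=0 T2.R0=0 T2.R1=0
T0.R0=0 T0.R1=0 T2.R0=0 T2.R1=1
T0.R0=0 T0.R1=0 T2.R0=1 T2.R1=1
T0.R0=0 T0.R1=1 T2.R0=0 T2.R1=0
T0.R0=0 T0.R1=1 T2.R0=0 T2.R1=1
T0.R0=0 T0.R1=1 T2.R0=1 T2.R1=1
T0.R0=1 T0.R1=1 T2.R0=0 T2.R1=0
T0.R0=1 T0.R1=1 T2.R0=0 T2.R1=1
T0.R0=1 T0.R1=1 T2.R0=1 T2.R1=1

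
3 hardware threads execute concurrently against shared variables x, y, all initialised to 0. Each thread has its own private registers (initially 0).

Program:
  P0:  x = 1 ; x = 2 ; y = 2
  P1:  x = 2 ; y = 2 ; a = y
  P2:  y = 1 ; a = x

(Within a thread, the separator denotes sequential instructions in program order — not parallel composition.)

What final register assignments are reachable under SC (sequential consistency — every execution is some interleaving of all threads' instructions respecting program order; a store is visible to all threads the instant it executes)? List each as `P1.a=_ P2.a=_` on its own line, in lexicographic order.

P1.a=1 P2.a=1
P1.a=1 P2.a=2
P1.a=2 P2.a=0
P1.a=2 P2.a=1
P1.a=2 P2.a=2

outcome vector order: (P1.a,P2.a)
|SC outcomes| = 5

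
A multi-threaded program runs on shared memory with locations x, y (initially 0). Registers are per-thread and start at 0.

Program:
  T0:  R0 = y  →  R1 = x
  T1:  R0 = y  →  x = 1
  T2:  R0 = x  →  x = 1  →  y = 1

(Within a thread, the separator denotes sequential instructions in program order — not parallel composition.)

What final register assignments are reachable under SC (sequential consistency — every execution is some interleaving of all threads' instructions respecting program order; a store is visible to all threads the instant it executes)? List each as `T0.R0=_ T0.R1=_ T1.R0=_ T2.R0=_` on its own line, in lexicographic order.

outcome vector order: (T0.R0,T0.R1,T1.R0,T2.R0)
|SC outcomes| = 9

T0.R0=0 T0.R1=0 T1.R0=0 T2.R0=0
T0.R0=0 T0.R1=0 T1.R0=0 T2.R0=1
T0.R0=0 T0.R1=0 T1.R0=1 T2.R0=0
T0.R0=0 T0.R1=1 T1.R0=0 T2.R0=0
T0.R0=0 T0.R1=1 T1.R0=0 T2.R0=1
T0.R0=0 T0.R1=1 T1.R0=1 T2.R0=0
T0.R0=1 T0.R1=1 T1.R0=0 T2.R0=0
T0.R0=1 T0.R1=1 T1.R0=0 T2.R0=1
T0.R0=1 T0.R1=1 T1.R0=1 T2.R0=0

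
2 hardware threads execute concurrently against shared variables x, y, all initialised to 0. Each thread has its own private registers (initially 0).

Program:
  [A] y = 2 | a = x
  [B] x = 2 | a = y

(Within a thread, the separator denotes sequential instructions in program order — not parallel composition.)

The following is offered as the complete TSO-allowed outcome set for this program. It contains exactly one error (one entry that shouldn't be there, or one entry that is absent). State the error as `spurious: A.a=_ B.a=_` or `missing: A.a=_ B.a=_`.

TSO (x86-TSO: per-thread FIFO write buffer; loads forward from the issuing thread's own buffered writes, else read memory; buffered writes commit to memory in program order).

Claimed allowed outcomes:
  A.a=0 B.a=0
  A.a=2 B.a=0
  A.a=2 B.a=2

outcome vector order: (A.a,B.a)
[TSO] allowed = {<0 0>; <0 2>; <2 0>; <2 2>}
TSO∖claimed = {<0 2>}

missing: A.a=0 B.a=2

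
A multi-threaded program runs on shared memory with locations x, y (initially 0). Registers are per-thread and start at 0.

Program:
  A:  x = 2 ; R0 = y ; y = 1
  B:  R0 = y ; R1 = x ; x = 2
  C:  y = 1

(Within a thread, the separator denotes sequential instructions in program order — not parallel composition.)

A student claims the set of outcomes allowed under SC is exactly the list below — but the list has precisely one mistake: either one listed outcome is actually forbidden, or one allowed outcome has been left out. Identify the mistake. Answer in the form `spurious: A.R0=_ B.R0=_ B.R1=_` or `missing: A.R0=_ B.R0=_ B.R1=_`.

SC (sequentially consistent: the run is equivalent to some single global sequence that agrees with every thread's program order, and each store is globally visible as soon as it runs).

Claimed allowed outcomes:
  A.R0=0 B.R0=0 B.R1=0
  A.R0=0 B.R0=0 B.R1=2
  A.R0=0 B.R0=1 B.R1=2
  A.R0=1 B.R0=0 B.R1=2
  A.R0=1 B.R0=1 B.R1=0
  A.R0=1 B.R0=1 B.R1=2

outcome vector order: (A.R0,B.R0,B.R1)
[SC] allowed = {0/0/0 0/0/2 0/1/2 1/0/0 1/0/2 1/1/0 1/1/2}
SC∖claimed = {1/0/0}

missing: A.R0=1 B.R0=0 B.R1=0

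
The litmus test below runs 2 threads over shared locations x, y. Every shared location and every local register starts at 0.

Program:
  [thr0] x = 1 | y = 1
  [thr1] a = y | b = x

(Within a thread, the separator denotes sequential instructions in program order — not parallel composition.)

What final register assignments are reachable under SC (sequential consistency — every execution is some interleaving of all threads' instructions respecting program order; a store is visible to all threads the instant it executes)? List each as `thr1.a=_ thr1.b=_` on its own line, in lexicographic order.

thr1.a=0 thr1.b=0
thr1.a=0 thr1.b=1
thr1.a=1 thr1.b=1

outcome vector order: (thr1.a,thr1.b)
|SC outcomes| = 3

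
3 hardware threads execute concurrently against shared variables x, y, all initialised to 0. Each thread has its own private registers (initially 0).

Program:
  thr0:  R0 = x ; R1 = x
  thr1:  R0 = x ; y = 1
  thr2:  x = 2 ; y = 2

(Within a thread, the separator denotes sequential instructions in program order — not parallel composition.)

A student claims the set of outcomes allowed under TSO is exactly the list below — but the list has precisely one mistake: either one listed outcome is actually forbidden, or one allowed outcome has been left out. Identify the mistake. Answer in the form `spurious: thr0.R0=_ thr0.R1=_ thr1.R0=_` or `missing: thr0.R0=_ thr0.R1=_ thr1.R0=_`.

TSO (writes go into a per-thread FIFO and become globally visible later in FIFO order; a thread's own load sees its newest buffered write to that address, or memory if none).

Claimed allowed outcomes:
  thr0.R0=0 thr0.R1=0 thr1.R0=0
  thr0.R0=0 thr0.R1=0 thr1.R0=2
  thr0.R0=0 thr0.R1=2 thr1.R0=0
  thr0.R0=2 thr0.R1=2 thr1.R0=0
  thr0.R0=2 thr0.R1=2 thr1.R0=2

outcome vector order: (thr0.R0,thr0.R1,thr1.R0)
TSO (6): 0/0/0; 0/0/2; 0/2/0; 0/2/2; 2/2/0; 2/2/2
TSO∖claimed = {0/2/2}

missing: thr0.R0=0 thr0.R1=2 thr1.R0=2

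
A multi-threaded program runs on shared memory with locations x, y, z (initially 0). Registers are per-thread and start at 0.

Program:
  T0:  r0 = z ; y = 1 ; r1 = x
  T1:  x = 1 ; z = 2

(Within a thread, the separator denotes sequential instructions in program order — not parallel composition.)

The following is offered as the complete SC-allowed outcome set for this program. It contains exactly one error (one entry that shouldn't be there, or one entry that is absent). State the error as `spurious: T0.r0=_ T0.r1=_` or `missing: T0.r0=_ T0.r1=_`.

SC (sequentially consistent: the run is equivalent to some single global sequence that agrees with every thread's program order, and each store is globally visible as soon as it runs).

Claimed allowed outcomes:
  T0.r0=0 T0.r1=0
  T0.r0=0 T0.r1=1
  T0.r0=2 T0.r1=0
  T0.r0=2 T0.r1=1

spurious: T0.r0=2 T0.r1=0

outcome vector order: (T0.r0,T0.r1)
under SC → (0,0) (0,1) (2,1)
claimed∖SC = {(2,0)}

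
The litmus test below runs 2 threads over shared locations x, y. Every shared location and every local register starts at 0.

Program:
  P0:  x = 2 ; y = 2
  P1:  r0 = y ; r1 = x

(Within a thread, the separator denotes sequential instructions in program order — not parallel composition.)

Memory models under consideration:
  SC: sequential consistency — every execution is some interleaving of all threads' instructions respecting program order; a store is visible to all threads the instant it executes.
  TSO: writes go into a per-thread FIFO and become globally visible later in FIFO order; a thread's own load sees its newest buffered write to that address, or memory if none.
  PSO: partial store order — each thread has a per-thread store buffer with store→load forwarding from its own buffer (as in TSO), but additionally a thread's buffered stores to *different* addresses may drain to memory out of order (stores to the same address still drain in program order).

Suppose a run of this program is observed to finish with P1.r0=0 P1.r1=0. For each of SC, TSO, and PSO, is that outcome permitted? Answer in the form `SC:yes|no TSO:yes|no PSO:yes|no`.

SC:yes TSO:yes PSO:yes

outcome vector order: (P1.r0,P1.r1)
SC: 3 outcomes — {0/0, 0/2, 2/2}
TSO: 3 outcomes — {0/0, 0/2, 2/2}
PSO: 4 outcomes — {0/0, 0/2, 2/0, 2/2}
target 0/0 ∈ {SC,TSO,PSO}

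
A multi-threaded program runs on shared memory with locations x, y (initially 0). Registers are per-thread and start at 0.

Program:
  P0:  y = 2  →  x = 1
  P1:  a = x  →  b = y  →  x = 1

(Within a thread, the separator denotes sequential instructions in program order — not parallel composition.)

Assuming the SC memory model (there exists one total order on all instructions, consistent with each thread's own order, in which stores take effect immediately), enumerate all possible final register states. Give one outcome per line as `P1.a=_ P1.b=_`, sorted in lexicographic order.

outcome vector order: (P1.a,P1.b)
|SC outcomes| = 3

P1.a=0 P1.b=0
P1.a=0 P1.b=2
P1.a=1 P1.b=2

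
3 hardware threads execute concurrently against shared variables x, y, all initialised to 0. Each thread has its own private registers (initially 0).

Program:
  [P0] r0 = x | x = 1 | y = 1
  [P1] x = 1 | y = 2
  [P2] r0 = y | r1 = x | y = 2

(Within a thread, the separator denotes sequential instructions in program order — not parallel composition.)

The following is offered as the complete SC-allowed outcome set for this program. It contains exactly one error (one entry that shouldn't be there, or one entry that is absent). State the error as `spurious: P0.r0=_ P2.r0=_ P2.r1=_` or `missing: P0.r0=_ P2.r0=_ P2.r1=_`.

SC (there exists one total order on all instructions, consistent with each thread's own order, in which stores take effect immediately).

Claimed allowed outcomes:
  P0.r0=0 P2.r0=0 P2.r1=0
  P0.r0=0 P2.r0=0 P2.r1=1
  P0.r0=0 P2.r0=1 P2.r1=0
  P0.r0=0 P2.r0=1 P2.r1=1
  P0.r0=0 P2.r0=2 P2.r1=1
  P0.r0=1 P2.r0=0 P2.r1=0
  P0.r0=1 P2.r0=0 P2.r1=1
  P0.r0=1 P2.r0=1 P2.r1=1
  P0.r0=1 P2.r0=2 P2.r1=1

outcome vector order: (P0.r0,P2.r0,P2.r1)
under SC → 000, 001, 011, 021, 100, 101, 111, 121
claimed∖SC = {010}

spurious: P0.r0=0 P2.r0=1 P2.r1=0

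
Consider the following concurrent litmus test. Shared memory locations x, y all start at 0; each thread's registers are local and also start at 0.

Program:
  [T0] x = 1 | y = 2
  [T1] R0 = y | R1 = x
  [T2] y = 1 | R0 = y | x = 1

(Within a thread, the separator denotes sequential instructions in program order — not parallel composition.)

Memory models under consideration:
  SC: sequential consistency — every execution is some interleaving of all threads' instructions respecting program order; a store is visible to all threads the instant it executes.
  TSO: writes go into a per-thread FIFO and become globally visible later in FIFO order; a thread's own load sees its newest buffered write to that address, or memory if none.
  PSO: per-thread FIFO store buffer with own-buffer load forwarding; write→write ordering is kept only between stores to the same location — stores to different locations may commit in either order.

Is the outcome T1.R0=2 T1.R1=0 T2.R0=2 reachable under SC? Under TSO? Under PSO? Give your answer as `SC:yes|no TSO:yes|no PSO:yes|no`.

SC:no TSO:no PSO:yes

outcome vector order: (T1.R0,T1.R1,T2.R0)
[SC] allowed = {<0 0 1>, <0 0 2>, <0 1 1>, <0 1 2>, <1 0 1>, <1 0 2>, <1 1 1>, <1 1 2>, <2 1 1>, <2 1 2>}
[TSO] allowed = {<0 0 1>, <0 0 2>, <0 1 1>, <0 1 2>, <1 0 1>, <1 0 2>, <1 1 1>, <1 1 2>, <2 1 1>, <2 1 2>}
[PSO] allowed = {<0 0 1>, <0 0 2>, <0 1 1>, <0 1 2>, <1 0 1>, <1 0 2>, <1 1 1>, <1 1 2>, <2 0 1>, <2 0 2>, <2 1 1>, <2 1 2>}
target <2 0 2> ∈ {PSO}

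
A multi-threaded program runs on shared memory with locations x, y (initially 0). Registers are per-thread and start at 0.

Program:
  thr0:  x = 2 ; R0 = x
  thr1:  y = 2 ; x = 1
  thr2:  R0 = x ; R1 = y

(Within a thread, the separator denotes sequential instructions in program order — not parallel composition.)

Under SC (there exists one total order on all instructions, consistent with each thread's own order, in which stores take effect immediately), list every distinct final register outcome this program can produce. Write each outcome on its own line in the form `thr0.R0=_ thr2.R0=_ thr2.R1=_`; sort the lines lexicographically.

thr0.R0=1 thr2.R0=0 thr2.R1=0
thr0.R0=1 thr2.R0=0 thr2.R1=2
thr0.R0=1 thr2.R0=1 thr2.R1=2
thr0.R0=1 thr2.R0=2 thr2.R1=0
thr0.R0=1 thr2.R0=2 thr2.R1=2
thr0.R0=2 thr2.R0=0 thr2.R1=0
thr0.R0=2 thr2.R0=0 thr2.R1=2
thr0.R0=2 thr2.R0=1 thr2.R1=2
thr0.R0=2 thr2.R0=2 thr2.R1=0
thr0.R0=2 thr2.R0=2 thr2.R1=2

outcome vector order: (thr0.R0,thr2.R0,thr2.R1)
|SC outcomes| = 10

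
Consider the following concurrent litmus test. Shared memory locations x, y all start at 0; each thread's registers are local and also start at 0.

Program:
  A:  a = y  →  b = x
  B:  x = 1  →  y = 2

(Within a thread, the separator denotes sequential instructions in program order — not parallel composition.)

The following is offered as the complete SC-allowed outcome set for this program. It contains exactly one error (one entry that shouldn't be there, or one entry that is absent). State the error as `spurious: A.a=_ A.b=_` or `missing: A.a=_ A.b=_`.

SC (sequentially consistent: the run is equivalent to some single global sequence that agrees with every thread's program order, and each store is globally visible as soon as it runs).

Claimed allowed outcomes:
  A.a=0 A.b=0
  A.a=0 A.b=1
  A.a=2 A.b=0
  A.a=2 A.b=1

outcome vector order: (A.a,A.b)
SC: 3 outcomes — {0/0; 0/1; 2/1}
claimed∖SC = {2/0}

spurious: A.a=2 A.b=0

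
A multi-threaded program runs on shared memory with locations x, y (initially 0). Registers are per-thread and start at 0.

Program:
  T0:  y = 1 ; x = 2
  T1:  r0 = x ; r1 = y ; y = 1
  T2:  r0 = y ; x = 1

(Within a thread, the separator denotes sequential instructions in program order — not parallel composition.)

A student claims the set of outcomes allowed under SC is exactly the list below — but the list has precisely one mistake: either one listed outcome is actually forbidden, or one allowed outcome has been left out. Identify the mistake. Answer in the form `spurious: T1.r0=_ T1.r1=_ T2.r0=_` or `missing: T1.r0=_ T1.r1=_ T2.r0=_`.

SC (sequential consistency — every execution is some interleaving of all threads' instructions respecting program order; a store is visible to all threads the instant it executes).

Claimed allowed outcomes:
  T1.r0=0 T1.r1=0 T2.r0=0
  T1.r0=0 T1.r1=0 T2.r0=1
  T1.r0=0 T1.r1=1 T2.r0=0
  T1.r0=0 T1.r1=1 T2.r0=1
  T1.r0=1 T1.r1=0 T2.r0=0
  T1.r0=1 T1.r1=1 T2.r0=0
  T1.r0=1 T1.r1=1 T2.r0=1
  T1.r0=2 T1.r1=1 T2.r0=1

outcome vector order: (T1.r0,T1.r1,T2.r0)
SC: 9 outcomes — {000, 001, 010, 011, 100, 110, 111, 210, 211}
SC∖claimed = {210}

missing: T1.r0=2 T1.r1=1 T2.r0=0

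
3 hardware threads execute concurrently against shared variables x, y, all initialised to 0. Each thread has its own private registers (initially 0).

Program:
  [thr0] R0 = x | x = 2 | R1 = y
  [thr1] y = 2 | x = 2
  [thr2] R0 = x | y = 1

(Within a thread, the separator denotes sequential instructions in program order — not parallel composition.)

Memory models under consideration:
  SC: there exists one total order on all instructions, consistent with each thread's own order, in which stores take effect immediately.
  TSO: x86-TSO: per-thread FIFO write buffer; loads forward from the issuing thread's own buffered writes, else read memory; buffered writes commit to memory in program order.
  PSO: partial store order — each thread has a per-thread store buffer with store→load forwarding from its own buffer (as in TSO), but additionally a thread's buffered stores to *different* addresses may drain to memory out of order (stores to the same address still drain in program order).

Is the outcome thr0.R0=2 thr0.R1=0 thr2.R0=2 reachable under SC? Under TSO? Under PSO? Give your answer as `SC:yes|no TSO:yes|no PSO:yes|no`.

outcome vector order: (thr0.R0,thr0.R1,thr2.R0)
SC: 10 outcomes — {<0 0 0>; <0 0 2>; <0 1 0>; <0 1 2>; <0 2 0>; <0 2 2>; <2 1 0>; <2 1 2>; <2 2 0>; <2 2 2>}
TSO: 10 outcomes — {<0 0 0>; <0 0 2>; <0 1 0>; <0 1 2>; <0 2 0>; <0 2 2>; <2 1 0>; <2 1 2>; <2 2 0>; <2 2 2>}
PSO: 12 outcomes — {<0 0 0>; <0 0 2>; <0 1 0>; <0 1 2>; <0 2 0>; <0 2 2>; <2 0 0>; <2 0 2>; <2 1 0>; <2 1 2>; <2 2 0>; <2 2 2>}
target <2 0 2> ∈ {PSO}

SC:no TSO:no PSO:yes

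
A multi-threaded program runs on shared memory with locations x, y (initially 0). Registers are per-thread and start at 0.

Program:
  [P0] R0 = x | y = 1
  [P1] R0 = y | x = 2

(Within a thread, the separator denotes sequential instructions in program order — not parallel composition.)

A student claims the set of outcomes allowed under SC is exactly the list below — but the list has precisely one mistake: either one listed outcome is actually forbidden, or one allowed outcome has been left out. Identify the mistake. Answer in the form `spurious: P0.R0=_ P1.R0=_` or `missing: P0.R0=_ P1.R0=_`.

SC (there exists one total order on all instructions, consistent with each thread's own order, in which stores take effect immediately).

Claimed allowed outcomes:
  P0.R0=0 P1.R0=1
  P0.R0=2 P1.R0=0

outcome vector order: (P0.R0,P1.R0)
SC (3): (0,0), (0,1), (2,0)
SC∖claimed = {(0,0)}

missing: P0.R0=0 P1.R0=0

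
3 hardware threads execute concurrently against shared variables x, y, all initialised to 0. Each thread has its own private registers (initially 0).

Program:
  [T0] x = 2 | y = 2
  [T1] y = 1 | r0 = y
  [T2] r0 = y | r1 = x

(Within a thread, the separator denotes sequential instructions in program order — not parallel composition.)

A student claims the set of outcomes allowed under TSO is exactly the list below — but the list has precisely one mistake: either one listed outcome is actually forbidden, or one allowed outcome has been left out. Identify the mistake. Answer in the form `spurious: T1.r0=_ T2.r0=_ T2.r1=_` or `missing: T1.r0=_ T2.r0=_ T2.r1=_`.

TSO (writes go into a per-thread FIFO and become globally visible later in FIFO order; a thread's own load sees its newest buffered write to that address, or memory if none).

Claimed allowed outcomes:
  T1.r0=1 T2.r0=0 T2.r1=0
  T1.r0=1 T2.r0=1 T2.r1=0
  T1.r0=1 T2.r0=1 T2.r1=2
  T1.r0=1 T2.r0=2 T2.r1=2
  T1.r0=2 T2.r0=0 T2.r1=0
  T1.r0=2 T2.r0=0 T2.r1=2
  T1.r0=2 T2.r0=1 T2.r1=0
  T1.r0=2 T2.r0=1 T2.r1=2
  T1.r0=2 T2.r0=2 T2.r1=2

outcome vector order: (T1.r0,T2.r0,T2.r1)
TSO: 10 outcomes — {(1,0,0) (1,0,2) (1,1,0) (1,1,2) (1,2,2) (2,0,0) (2,0,2) (2,1,0) (2,1,2) (2,2,2)}
TSO∖claimed = {(1,0,2)}

missing: T1.r0=1 T2.r0=0 T2.r1=2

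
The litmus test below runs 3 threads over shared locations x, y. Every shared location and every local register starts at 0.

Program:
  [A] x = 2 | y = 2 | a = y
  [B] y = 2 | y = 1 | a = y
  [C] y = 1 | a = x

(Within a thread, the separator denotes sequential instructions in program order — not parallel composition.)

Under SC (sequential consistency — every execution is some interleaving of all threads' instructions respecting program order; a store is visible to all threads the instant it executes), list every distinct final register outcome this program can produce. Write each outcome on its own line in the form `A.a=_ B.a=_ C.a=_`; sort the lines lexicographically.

outcome vector order: (A.a,B.a,C.a)
|SC outcomes| = 7

A.a=1 B.a=1 C.a=0
A.a=1 B.a=1 C.a=2
A.a=1 B.a=2 C.a=2
A.a=2 B.a=1 C.a=0
A.a=2 B.a=1 C.a=2
A.a=2 B.a=2 C.a=0
A.a=2 B.a=2 C.a=2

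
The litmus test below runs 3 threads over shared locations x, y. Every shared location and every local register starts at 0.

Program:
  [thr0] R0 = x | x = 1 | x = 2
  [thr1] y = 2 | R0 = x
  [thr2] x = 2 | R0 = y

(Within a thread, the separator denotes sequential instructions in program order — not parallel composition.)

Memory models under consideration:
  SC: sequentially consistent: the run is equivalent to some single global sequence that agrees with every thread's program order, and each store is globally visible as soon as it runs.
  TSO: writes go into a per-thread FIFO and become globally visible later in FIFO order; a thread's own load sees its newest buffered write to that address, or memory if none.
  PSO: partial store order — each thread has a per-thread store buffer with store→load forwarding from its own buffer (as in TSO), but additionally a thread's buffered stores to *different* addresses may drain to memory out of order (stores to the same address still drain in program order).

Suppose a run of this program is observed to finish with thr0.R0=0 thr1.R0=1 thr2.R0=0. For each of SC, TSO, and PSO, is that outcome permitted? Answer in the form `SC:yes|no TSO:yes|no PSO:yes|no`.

outcome vector order: (thr0.R0,thr1.R0,thr2.R0)
under SC → 0/0/2; 0/1/0; 0/1/2; 0/2/0; 0/2/2; 2/0/2; 2/1/0; 2/1/2; 2/2/0; 2/2/2
under TSO → 0/0/0; 0/0/2; 0/1/0; 0/1/2; 0/2/0; 0/2/2; 2/0/0; 2/0/2; 2/1/0; 2/1/2; 2/2/0; 2/2/2
under PSO → 0/0/0; 0/0/2; 0/1/0; 0/1/2; 0/2/0; 0/2/2; 2/0/0; 2/0/2; 2/1/0; 2/1/2; 2/2/0; 2/2/2
target 0/1/0 ∈ {SC,TSO,PSO}

SC:yes TSO:yes PSO:yes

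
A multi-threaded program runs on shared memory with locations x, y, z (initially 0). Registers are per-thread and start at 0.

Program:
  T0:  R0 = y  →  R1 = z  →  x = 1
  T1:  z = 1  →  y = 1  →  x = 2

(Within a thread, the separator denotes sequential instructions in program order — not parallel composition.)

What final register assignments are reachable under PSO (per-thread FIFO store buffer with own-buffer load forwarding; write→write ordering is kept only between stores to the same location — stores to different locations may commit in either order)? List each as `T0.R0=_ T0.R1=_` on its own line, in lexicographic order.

outcome vector order: (T0.R0,T0.R1)
|PSO outcomes| = 4

T0.R0=0 T0.R1=0
T0.R0=0 T0.R1=1
T0.R0=1 T0.R1=0
T0.R0=1 T0.R1=1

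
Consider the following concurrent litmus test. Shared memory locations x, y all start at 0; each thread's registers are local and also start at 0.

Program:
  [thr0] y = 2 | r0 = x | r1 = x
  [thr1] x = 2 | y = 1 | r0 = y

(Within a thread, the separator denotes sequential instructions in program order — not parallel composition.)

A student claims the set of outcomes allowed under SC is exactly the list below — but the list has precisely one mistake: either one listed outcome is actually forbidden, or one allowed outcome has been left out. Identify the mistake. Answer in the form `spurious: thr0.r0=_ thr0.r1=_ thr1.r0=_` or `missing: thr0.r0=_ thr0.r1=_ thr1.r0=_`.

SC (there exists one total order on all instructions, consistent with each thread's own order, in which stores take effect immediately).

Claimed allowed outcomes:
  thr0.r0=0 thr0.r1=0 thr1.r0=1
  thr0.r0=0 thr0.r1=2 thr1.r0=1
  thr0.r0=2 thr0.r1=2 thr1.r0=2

outcome vector order: (thr0.r0,thr0.r1,thr1.r0)
under SC → <0 0 1>; <0 2 1>; <2 2 1>; <2 2 2>
SC∖claimed = {<2 2 1>}

missing: thr0.r0=2 thr0.r1=2 thr1.r0=1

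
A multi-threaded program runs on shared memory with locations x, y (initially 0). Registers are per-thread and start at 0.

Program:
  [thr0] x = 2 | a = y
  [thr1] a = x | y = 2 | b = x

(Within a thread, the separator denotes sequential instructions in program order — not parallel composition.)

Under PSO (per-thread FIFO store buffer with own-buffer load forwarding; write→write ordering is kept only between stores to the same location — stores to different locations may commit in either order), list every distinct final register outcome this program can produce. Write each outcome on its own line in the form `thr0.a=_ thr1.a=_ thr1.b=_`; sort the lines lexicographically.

thr0.a=0 thr1.a=0 thr1.b=0
thr0.a=0 thr1.a=0 thr1.b=2
thr0.a=0 thr1.a=2 thr1.b=2
thr0.a=2 thr1.a=0 thr1.b=0
thr0.a=2 thr1.a=0 thr1.b=2
thr0.a=2 thr1.a=2 thr1.b=2

outcome vector order: (thr0.a,thr1.a,thr1.b)
|PSO outcomes| = 6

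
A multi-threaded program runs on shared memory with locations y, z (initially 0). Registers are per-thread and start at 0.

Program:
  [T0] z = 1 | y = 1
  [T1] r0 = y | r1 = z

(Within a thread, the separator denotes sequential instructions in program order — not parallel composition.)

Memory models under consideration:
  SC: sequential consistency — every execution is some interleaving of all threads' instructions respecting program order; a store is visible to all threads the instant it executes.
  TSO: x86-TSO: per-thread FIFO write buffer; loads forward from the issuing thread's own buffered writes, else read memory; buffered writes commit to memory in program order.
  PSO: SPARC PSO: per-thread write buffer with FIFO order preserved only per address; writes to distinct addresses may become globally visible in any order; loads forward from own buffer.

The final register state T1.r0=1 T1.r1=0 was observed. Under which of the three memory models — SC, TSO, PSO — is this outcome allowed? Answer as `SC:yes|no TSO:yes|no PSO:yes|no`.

outcome vector order: (T1.r0,T1.r1)
SC (3): 0/0 0/1 1/1
TSO (3): 0/0 0/1 1/1
PSO (4): 0/0 0/1 1/0 1/1
target 1/0 ∈ {PSO}

SC:no TSO:no PSO:yes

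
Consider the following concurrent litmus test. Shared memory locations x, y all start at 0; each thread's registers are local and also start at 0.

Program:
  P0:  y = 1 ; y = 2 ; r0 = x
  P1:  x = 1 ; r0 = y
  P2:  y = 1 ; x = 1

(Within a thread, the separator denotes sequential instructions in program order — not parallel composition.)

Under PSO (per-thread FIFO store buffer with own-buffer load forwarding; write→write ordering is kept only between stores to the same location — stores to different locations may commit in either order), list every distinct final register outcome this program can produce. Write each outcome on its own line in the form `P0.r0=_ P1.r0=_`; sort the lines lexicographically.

outcome vector order: (P0.r0,P1.r0)
|PSO outcomes| = 6

P0.r0=0 P1.r0=0
P0.r0=0 P1.r0=1
P0.r0=0 P1.r0=2
P0.r0=1 P1.r0=0
P0.r0=1 P1.r0=1
P0.r0=1 P1.r0=2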